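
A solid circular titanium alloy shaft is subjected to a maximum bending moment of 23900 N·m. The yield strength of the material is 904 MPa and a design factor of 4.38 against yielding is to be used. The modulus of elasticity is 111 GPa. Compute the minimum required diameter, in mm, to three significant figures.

d = 106 mm

σ_allow = 904/4.38 = 206.4 MPa.
For a solid circular section σ = 32M/(πd³), so d³ = 32M/(π σ_allow) = 32×2.3900×10^7/(π×206.4) = 1.180×10^6 mm³.
d = 105.7 mm.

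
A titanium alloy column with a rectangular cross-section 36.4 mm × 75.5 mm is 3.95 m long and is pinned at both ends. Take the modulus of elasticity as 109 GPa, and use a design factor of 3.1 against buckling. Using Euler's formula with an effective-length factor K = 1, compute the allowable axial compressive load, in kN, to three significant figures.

Buckling occurs about the weak axis: I_min = h·b³/12 = 75.5×36.4³/12 = 303400 mm⁴ (b = 36.4 mm is the smaller dimension).
Effective length L_e = KL = 1×3.95 m = 3950 mm.
Euler critical load P_cr = π²EI/L_e² = π²×109000×303400/3950² = 20920 N.
P_allow = P_cr/n = 20920/3.1 = 6749 N.

P_allow = 6.75 kN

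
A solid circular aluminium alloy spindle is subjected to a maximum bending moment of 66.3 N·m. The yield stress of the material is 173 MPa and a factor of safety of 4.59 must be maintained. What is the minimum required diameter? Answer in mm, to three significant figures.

d = 26.2 mm

σ_allow = 173/4.59 = 37.69 MPa.
For a solid circular section σ = 32M/(πd³), so d³ = 32M/(π σ_allow) = 32×66300/(π×37.69) = 17920 mm³.
d = 26.17 mm.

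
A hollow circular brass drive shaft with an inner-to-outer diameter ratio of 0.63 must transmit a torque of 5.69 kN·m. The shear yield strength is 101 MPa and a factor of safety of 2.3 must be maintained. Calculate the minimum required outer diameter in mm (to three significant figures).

τ_allow = 101/2.3 = 43.91 MPa.
For a hollow shaft τ = 16T/[πd_o³(1−k⁴)] with k = 0.63, so 1−k⁴ = 0.8425.
d_o³ = 16T/[π τ_allow (1−k⁴)] = 16×5690000/(π×43.91×0.8425) = 783300 mm³.
d_o = 92.18 mm.

d_o = 92.2 mm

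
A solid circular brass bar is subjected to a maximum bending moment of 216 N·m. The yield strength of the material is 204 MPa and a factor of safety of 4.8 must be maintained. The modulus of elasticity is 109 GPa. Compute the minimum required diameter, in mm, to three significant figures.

σ_allow = 204/4.8 = 42.50 MPa.
For a solid circular section σ = 32M/(πd³), so d³ = 32M/(π σ_allow) = 32×216000/(π×42.50) = 51770 mm³.
d = 37.27 mm.

d = 37.3 mm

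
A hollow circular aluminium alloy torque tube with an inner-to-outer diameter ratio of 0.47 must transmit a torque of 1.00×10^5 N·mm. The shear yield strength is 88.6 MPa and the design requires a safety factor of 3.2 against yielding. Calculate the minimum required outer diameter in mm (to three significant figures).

d_o = 26.8 mm

τ_allow = 88.6/3.2 = 27.69 MPa.
For a hollow shaft τ = 16T/[πd_o³(1−k⁴)] with k = 0.47, so 1−k⁴ = 0.9512.
d_o³ = 16T/[π τ_allow (1−k⁴)] = 16×100000/(π×27.69×0.9512) = 19340 mm³.
d_o = 26.84 mm.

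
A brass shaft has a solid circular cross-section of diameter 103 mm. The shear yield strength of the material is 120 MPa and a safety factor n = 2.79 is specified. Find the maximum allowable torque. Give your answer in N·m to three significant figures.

τ_allow = 120/2.79 = 43.01 MPa.
For a solid shaft T_allow = τ_allow·πd³/16; πd³/16 = π×103³/16 = 214600 mm³.
T_allow = 43.01×214600 = 9.228×10^6 N·mm = 9228 N·m.

T_allow = 9230 N·m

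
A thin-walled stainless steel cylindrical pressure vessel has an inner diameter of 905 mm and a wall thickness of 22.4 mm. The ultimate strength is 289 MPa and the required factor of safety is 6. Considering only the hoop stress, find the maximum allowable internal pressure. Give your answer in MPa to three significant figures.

σ_allow = 289/6 = 48.17 MPa.
σ_h = pD/(2t) → p_allow = 2σ_allow t/D = 2×48.17×22.4/905 = 2.384 MPa.

p_allow = 2.38 MPa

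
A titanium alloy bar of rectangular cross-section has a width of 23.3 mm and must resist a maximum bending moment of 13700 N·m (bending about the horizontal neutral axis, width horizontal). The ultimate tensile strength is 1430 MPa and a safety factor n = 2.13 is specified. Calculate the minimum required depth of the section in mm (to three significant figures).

h = 72.5 mm

σ_allow = 1430/2.13 = 671.4 MPa.
For a rectangular section σ = 6M/(bh²), so h² = 6M/(b σ_allow) = 6×1.3700×10^7/(23.3×671.4) = 5255 mm².
h = 72.49 mm.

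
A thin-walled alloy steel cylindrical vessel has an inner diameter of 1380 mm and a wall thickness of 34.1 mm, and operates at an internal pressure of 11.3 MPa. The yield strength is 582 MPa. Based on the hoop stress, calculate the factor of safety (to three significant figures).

n = 2.55

σ_h = pD/(2t) = 11.3×1380/(2×34.1) = 228.7 MPa.
n = 582/228.7 = 2.545.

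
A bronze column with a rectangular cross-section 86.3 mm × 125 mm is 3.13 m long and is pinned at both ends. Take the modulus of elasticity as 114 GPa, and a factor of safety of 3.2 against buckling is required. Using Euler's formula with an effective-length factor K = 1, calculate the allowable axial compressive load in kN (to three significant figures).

P_allow = 240 kN

Buckling occurs about the weak axis: I_min = h·b³/12 = 125×86.3³/12 = 6.695×10^6 mm⁴ (b = 86.3 mm is the smaller dimension).
Effective length L_e = KL = 1×3.13 m = 3130 mm.
Euler critical load P_cr = π²EI/L_e² = π²×114000×6.695×10^6/3130² = 768900 N.
P_allow = P_cr/n = 768900/3.2 = 240300 N.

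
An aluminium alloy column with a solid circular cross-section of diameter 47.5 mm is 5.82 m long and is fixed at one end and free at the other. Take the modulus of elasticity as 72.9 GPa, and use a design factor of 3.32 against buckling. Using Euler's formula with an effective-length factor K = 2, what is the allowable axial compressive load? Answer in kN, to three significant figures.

I = πd⁴/64 = π×47.5⁴/64 = 249900 mm⁴.
Effective length L_e = KL = 2×5.82 m = 11640 mm.
Euler critical load P_cr = π²EI/L_e² = π²×72900×249900/11640² = 1327 N.
P_allow = P_cr/n = 1327/3.32 = 399.7 N.

P_allow = 0.400 kN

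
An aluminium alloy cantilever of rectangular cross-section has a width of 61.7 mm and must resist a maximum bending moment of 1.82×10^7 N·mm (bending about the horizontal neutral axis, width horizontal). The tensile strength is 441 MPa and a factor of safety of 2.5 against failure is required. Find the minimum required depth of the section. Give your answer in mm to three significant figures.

σ_allow = 441/2.5 = 176.4 MPa.
For a rectangular section σ = 6M/(bh²), so h² = 6M/(b σ_allow) = 6×1.8200×10^7/(61.7×176.4) = 10030 mm².
h = 100.2 mm.

h = 100 mm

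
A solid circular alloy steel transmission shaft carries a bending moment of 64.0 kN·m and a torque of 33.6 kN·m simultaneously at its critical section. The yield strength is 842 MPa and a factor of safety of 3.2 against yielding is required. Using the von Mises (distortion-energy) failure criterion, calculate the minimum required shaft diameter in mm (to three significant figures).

d = 140 mm

σ_allow = σ_y/n = 842/3.2 = 263.1 MPa.
For a solid shaft σ_b = 32M/(πd³) and τ = 16T/(πd³), so the von Mises stress is σ' = (16/πd³)·√(4M²+3T²).
√(4M²+3T²) = √(4×(6.400×10^7)² + 3×(3.360×10^7)²) = 1.406×10^8 N·mm.
d³ = 16×1.406×10^8/(π×263.1) = 2.722×10^6 mm³.
d = 139.6 mm.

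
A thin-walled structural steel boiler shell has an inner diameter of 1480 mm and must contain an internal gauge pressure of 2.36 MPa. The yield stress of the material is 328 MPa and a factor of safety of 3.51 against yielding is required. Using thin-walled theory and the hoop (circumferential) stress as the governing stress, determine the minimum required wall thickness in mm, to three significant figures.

t = 18.7 mm

σ_allow = 328/3.51 = 93.45 MPa.
Hoop stress σ_h = pD/(2t), so t = pD/(2σ_allow) = 2.36×1480/(2×93.45) = 18.69 mm.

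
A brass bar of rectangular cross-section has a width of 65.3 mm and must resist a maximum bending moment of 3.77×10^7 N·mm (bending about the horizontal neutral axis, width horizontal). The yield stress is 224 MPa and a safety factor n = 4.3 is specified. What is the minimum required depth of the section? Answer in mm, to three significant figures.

h = 258 mm

σ_allow = 224/4.3 = 52.09 MPa.
For a rectangular section σ = 6M/(bh²), so h² = 6M/(b σ_allow) = 6×3.7700×10^7/(65.3×52.09) = 66500 mm².
h = 257.9 mm.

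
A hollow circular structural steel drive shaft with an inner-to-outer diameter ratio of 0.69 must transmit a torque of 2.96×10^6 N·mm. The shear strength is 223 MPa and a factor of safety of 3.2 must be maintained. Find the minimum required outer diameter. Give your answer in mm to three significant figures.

d_o = 65.4 mm

τ_allow = 223/3.2 = 69.69 MPa.
For a hollow shaft τ = 16T/[πd_o³(1−k⁴)] with k = 0.69, so 1−k⁴ = 0.7733.
d_o³ = 16T/[π τ_allow (1−k⁴)] = 16×2960000/(π×69.69×0.7733) = 279700 mm³.
d_o = 65.40 mm.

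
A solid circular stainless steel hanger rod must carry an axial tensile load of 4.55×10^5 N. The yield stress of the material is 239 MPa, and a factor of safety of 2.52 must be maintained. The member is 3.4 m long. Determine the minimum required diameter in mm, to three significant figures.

Allowable stress σ_allow = 239/2.52 = 94.84 MPa.
Required area A = F/σ_allow = 455000/94.84 = 4797 mm².
A = πd²/4 → d = √(4A/π) = 78.16 mm.

d = 78.2 mm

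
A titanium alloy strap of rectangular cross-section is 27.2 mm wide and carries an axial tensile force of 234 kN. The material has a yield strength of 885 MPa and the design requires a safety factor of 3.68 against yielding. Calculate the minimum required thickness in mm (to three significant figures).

σ_allow = 885/3.68 = 240.5 MPa.
Required area A = F/σ_allow = 234000/240.5 = 973.0 mm².
t = A/w = 973.0/27.2 = 35.77 mm.

t = 35.8 mm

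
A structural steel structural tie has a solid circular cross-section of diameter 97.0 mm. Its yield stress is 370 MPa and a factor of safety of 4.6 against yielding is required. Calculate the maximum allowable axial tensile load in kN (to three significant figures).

F_allow = 594 kN

σ_allow = 370/4.6 = 80.43 MPa.
A = πd²/4 = π×97.0²/4 = 7390 mm².
F_allow = σ_allow × A = 80.43×7390 = 594400 N.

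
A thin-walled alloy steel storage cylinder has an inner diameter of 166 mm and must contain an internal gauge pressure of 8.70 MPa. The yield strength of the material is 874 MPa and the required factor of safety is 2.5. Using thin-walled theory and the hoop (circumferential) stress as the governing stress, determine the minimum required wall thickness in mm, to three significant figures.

σ_allow = 874/2.5 = 349.6 MPa.
Hoop stress σ_h = pD/(2t), so t = pD/(2σ_allow) = 8.70×166/(2×349.6) = 2.066 mm.

t = 2.07 mm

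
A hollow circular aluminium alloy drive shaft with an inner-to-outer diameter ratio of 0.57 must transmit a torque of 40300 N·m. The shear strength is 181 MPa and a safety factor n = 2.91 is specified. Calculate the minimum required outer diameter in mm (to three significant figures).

d_o = 155 mm

τ_allow = 181/2.91 = 62.20 MPa.
For a hollow shaft τ = 16T/[πd_o³(1−k⁴)] with k = 0.57, so 1−k⁴ = 0.8944.
d_o³ = 16T/[π τ_allow (1−k⁴)] = 16×4.0300×10^7/(π×62.20×0.8944) = 3.689×10^6 mm³.
d_o = 154.5 mm.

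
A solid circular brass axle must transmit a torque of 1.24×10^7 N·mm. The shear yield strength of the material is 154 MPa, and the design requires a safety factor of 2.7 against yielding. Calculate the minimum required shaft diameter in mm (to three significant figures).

Allowable shear stress τ_allow = 154/2.7 = 57.04 MPa.
For a solid shaft τ = 16T/(πd³), so d³ = 16T/(π τ_allow) = 16×1.2400×10^7/(π×57.04) = 1.107×10^6 mm³.
d = (1.107×10^6)^(1/3) = 103.5 mm.

d = 103 mm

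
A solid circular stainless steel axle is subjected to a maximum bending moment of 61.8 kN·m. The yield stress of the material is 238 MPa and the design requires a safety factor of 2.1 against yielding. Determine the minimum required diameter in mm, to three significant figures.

σ_allow = 238/2.1 = 113.3 MPa.
For a solid circular section σ = 32M/(πd³), so d³ = 32M/(π σ_allow) = 32×6.1800×10^7/(π×113.3) = 5.554×10^6 mm³.
d = 177.1 mm.

d = 177 mm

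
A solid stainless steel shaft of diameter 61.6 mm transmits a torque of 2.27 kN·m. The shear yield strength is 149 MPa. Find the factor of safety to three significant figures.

n = 3.01

τ = 16T/(πd³) = 16×2270000/(π×61.6³) = 49.46 MPa.
n = τ_limit/τ = 149/49.46 = 3.013.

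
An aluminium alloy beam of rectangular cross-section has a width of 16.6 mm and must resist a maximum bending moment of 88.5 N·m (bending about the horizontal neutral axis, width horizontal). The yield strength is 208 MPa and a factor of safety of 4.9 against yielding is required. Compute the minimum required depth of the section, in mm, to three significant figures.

h = 27.5 mm

σ_allow = 208/4.9 = 42.45 MPa.
For a rectangular section σ = 6M/(bh²), so h² = 6M/(b σ_allow) = 6×88500/(16.6×42.45) = 753.6 mm².
h = 27.45 mm.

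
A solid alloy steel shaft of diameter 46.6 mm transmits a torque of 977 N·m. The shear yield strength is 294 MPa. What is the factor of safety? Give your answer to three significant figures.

n = 5.98

τ = 16T/(πd³) = 16×977000/(π×46.6³) = 49.17 MPa.
n = τ_limit/τ = 294/49.17 = 5.979.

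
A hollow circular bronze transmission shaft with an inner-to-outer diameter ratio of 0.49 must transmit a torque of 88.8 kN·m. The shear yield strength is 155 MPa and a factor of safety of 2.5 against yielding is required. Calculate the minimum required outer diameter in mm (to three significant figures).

τ_allow = 155/2.5 = 62.00 MPa.
For a hollow shaft τ = 16T/[πd_o³(1−k⁴)] with k = 0.49, so 1−k⁴ = 0.9424.
d_o³ = 16T/[π τ_allow (1−k⁴)] = 16×8.8800×10^7/(π×62.00×0.9424) = 7.741×10^6 mm³.
d_o = 197.8 mm.

d_o = 198 mm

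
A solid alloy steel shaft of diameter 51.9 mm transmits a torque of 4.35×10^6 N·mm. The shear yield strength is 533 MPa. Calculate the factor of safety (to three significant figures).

τ = 16T/(πd³) = 16×4350000/(π×51.9³) = 158.5 MPa.
n = τ_limit/τ = 533/158.5 = 3.363.

n = 3.36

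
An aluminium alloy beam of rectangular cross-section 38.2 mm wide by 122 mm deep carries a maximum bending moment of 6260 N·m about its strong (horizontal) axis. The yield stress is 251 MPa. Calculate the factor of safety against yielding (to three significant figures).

n = 3.80

Section modulus S = bh²/6 = 38.2×122²/6 = 94760 mm³.
σ = M/S = 6260000/94760 = 66.06 MPa.
n = 251/66.06 = 3.800.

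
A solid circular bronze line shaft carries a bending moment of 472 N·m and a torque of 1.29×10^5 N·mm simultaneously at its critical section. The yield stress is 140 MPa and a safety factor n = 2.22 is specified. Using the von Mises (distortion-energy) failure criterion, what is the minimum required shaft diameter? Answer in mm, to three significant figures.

σ_allow = σ_y/n = 140/2.22 = 63.06 MPa.
For a solid shaft σ_b = 32M/(πd³) and τ = 16T/(πd³), so the von Mises stress is σ' = (16/πd³)·√(4M²+3T²).
√(4M²+3T²) = √(4×(472000)² + 3×(129000)²) = 970100 N·mm.
d³ = 16×970100/(π×63.06) = 78340 mm³.
d = 42.79 mm.

d = 42.8 mm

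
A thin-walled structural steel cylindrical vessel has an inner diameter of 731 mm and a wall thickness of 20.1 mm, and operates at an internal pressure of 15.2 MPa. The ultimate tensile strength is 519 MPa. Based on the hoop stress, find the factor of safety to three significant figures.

σ_h = pD/(2t) = 15.2×731/(2×20.1) = 276.4 MPa.
n = 519/276.4 = 1.878.

n = 1.88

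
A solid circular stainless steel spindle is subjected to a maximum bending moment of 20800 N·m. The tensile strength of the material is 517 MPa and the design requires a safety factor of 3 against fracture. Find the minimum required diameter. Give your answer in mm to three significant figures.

σ_allow = 517/3 = 172.3 MPa.
For a solid circular section σ = 32M/(πd³), so d³ = 32M/(π σ_allow) = 32×2.0800×10^7/(π×172.3) = 1.229×10^6 mm³.
d = 107.1 mm.

d = 107 mm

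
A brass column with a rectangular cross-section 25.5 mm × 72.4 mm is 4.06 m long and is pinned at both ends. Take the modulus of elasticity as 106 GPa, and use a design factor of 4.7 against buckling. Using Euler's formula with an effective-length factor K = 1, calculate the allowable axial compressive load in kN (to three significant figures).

Buckling occurs about the weak axis: I_min = h·b³/12 = 72.4×25.5³/12 = 100000 mm⁴ (b = 25.5 mm is the smaller dimension).
Effective length L_e = KL = 1×4.06 m = 4060 mm.
Euler critical load P_cr = π²EI/L_e² = π²×106000×100000/4060² = 6349 N.
P_allow = P_cr/n = 6349/4.7 = 1351 N.

P_allow = 1.35 kN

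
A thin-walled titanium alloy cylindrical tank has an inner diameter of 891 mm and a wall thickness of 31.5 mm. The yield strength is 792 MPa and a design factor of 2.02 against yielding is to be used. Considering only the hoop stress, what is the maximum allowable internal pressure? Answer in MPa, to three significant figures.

σ_allow = 792/2.02 = 392.1 MPa.
σ_h = pD/(2t) → p_allow = 2σ_allow t/D = 2×392.1×31.5/891 = 27.72 MPa.

p_allow = 27.7 MPa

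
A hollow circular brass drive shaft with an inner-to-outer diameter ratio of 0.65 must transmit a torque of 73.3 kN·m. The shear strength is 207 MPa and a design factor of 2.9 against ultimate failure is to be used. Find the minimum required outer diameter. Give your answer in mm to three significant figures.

d_o = 185 mm

τ_allow = 207/2.9 = 71.38 MPa.
For a hollow shaft τ = 16T/[πd_o³(1−k⁴)] with k = 0.65, so 1−k⁴ = 0.8215.
d_o³ = 16T/[π τ_allow (1−k⁴)] = 16×7.3300×10^7/(π×71.38×0.8215) = 6.366×10^6 mm³.
d_o = 185.3 mm.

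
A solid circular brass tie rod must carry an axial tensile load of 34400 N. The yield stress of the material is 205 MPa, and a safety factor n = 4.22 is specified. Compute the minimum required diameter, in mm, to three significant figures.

d = 30.0 mm

Allowable stress σ_allow = 205/4.22 = 48.58 MPa.
Required area A = F/σ_allow = 34400/48.58 = 708.1 mm².
A = πd²/4 → d = √(4A/π) = 30.03 mm.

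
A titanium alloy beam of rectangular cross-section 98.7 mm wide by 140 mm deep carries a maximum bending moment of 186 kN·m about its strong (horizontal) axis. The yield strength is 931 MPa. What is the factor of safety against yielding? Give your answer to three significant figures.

n = 1.61

Section modulus S = bh²/6 = 98.7×140²/6 = 322400 mm³.
σ = M/S = 1.8600×10^8/322400 = 576.9 MPa.
n = 931/576.9 = 1.614.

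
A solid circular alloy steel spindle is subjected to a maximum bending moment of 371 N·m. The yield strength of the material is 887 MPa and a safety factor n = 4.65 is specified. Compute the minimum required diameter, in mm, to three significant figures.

σ_allow = 887/4.65 = 190.8 MPa.
For a solid circular section σ = 32M/(πd³), so d³ = 32M/(π σ_allow) = 32×371000/(π×190.8) = 19810 mm³.
d = 27.06 mm.

d = 27.1 mm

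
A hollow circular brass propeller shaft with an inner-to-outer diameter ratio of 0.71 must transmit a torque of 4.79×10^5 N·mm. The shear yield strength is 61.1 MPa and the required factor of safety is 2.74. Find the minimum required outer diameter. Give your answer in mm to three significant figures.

τ_allow = 61.1/2.74 = 22.30 MPa.
For a hollow shaft τ = 16T/[πd_o³(1−k⁴)] with k = 0.71, so 1−k⁴ = 0.7459.
d_o³ = 16T/[π τ_allow (1−k⁴)] = 16×479000/(π×22.30×0.7459) = 146700 mm³.
d_o = 52.74 mm.

d_o = 52.7 mm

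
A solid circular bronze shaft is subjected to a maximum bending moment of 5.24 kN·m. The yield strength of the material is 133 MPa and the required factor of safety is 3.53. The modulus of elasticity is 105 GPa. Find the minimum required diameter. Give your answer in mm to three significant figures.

σ_allow = 133/3.53 = 37.68 MPa.
For a solid circular section σ = 32M/(πd³), so d³ = 32M/(π σ_allow) = 32×5240000/(π×37.68) = 1.417×10^6 mm³.
d = 112.3 mm.

d = 112 mm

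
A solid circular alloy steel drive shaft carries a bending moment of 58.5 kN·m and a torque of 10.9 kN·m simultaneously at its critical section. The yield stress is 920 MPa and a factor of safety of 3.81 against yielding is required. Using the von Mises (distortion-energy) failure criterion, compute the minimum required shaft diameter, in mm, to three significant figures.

d = 136 mm

σ_allow = σ_y/n = 920/3.81 = 241.5 MPa.
For a solid shaft σ_b = 32M/(πd³) and τ = 16T/(πd³), so the von Mises stress is σ' = (16/πd³)·√(4M²+3T²).
√(4M²+3T²) = √(4×(5.850×10^7)² + 3×(1.090×10^7)²) = 1.185×10^8 N·mm.
d³ = 16×1.185×10^8/(π×241.5) = 2.500×10^6 mm³.
d = 135.7 mm.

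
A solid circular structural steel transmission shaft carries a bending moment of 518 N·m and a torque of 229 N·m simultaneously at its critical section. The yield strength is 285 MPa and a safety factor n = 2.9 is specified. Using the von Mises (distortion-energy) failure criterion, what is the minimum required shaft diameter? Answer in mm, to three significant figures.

σ_allow = σ_y/n = 285/2.9 = 98.28 MPa.
For a solid shaft σ_b = 32M/(πd³) and τ = 16T/(πd³), so the von Mises stress is σ' = (16/πd³)·√(4M²+3T²).
√(4M²+3T²) = √(4×(518000)² + 3×(229000)²) = 1.109×10^6 N·mm.
d³ = 16×1.109×10^6/(π×98.28) = 57490 mm³.
d = 38.59 mm.

d = 38.6 mm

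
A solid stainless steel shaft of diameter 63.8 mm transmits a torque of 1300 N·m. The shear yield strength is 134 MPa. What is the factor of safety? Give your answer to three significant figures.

n = 5.26

τ = 16T/(πd³) = 16×1300000/(π×63.8³) = 25.49 MPa.
n = τ_limit/τ = 134/25.49 = 5.256.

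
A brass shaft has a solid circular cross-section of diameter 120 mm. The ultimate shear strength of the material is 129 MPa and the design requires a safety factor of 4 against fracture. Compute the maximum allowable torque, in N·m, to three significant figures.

T_allow = 10900 N·m

τ_allow = 129/4 = 32.25 MPa.
For a solid shaft T_allow = τ_allow·πd³/16; πd³/16 = π×120³/16 = 339300 mm³.
T_allow = 32.25×339300 = 1.094×10^7 N·mm = 10940 N·m.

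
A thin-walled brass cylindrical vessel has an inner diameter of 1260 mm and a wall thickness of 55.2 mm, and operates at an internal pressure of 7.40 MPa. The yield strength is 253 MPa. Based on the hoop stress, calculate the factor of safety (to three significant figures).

n = 3.00

σ_h = pD/(2t) = 7.40×1260/(2×55.2) = 84.46 MPa.
n = 253/84.46 = 2.996.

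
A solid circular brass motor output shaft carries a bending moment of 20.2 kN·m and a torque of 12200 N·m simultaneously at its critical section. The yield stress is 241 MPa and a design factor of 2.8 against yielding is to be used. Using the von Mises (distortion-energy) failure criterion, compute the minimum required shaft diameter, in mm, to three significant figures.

d = 139 mm

σ_allow = σ_y/n = 241/2.8 = 86.07 MPa.
For a solid shaft σ_b = 32M/(πd³) and τ = 16T/(πd³), so the von Mises stress is σ' = (16/πd³)·√(4M²+3T²).
√(4M²+3T²) = √(4×(2.020×10^7)² + 3×(1.220×10^7)²) = 4.559×10^7 N·mm.
d³ = 16×4.559×10^7/(π×86.07) = 2.698×10^6 mm³.
d = 139.2 mm.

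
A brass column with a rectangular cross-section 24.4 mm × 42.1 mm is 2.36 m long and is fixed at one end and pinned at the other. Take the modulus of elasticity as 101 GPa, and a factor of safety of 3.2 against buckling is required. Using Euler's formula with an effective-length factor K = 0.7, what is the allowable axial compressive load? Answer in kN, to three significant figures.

P_allow = 5.82 kN

Buckling occurs about the weak axis: I_min = h·b³/12 = 42.1×24.4³/12 = 50960 mm⁴ (b = 24.4 mm is the smaller dimension).
Effective length L_e = KL = 0.7×2.36 m = 1652 mm.
Euler critical load P_cr = π²EI/L_e² = π²×101000×50960/1652² = 18620 N.
P_allow = P_cr/n = 18620/3.2 = 5817 N.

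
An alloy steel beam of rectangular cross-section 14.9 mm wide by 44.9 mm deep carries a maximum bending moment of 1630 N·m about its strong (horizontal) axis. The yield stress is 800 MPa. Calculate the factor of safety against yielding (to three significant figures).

n = 2.46

Section modulus S = bh²/6 = 14.9×44.9²/6 = 5006 mm³.
σ = M/S = 1630000/5006 = 325.6 MPa.
n = 800/325.6 = 2.457.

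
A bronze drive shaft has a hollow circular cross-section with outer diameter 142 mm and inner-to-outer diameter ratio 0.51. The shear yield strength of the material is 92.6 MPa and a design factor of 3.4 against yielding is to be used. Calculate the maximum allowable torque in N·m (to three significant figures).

T_allow = 14300 N·m

τ_allow = 92.6/3.4 = 27.24 MPa.
For a hollow shaft T_allow = τ_allow·πd_o³(1−k⁴)/16 with 1−k⁴ = 0.9323, so πd_o³(1−k⁴)/16 = 524200 mm³.
T_allow = 27.24×524200 = 1.428×10^7 N·mm = 14280 N·m.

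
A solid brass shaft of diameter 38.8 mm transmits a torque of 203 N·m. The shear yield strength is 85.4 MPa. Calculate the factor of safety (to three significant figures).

τ = 16T/(πd³) = 16×203000/(π×38.8³) = 17.70 MPa.
n = τ_limit/τ = 85.4/17.70 = 4.825.

n = 4.82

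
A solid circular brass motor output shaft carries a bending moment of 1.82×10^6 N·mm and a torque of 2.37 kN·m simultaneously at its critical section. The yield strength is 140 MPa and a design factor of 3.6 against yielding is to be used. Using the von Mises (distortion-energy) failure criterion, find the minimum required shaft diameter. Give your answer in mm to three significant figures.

σ_allow = σ_y/n = 140/3.6 = 38.89 MPa.
For a solid shaft σ_b = 32M/(πd³) and τ = 16T/(πd³), so the von Mises stress is σ' = (16/πd³)·√(4M²+3T²).
√(4M²+3T²) = √(4×(1.820×10^6)² + 3×(2.370×10^6)²) = 5.486×10^6 N·mm.
d³ = 16×5.486×10^6/(π×38.89) = 718500 mm³.
d = 89.57 mm.

d = 89.6 mm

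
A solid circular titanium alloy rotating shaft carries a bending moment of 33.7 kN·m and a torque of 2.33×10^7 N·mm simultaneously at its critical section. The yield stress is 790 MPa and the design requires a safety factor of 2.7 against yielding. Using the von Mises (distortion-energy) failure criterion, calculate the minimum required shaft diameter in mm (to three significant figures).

d = 111 mm

σ_allow = σ_y/n = 790/2.7 = 292.6 MPa.
For a solid shaft σ_b = 32M/(πd³) and τ = 16T/(πd³), so the von Mises stress is σ' = (16/πd³)·√(4M²+3T²).
√(4M²+3T²) = √(4×(3.370×10^7)² + 3×(2.330×10^7)²) = 7.856×10^7 N·mm.
d³ = 16×7.856×10^7/(π×292.6) = 1.367×10^6 mm³.
d = 111.0 mm.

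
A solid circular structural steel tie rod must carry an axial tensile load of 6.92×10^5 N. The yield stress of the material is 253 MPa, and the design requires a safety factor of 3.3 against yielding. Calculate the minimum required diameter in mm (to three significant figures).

Allowable stress σ_allow = 253/3.3 = 76.67 MPa.
Required area A = F/σ_allow = 692000/76.67 = 9026 mm².
A = πd²/4 → d = √(4A/π) = 107.2 mm.

d = 107 mm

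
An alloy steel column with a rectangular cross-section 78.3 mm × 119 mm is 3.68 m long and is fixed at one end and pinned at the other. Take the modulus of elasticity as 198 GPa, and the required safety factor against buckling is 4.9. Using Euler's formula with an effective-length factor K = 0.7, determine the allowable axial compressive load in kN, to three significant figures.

P_allow = 286 kN

Buckling occurs about the weak axis: I_min = h·b³/12 = 119×78.3³/12 = 4.760×10^6 mm⁴ (b = 78.3 mm is the smaller dimension).
Effective length L_e = KL = 0.7×3.68 m = 2576 mm.
Euler critical load P_cr = π²EI/L_e² = π²×198000×4.760×10^6/2576² = 1.402×10^6 N.
P_allow = P_cr/n = 1.402×10^6/4.9 = 286100 N.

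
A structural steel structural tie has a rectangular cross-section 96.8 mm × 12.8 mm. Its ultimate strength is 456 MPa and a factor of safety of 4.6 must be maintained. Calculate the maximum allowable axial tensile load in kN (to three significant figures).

F_allow = 123 kN

σ_allow = 456/4.6 = 99.13 MPa.
A = 96.8×12.8 = 1239 mm².
F_allow = σ_allow × A = 99.13×1239 = 122800 N.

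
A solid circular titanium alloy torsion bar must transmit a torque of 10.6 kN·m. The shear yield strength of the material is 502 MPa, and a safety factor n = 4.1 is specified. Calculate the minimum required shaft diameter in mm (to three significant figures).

Allowable shear stress τ_allow = 502/4.1 = 122.4 MPa.
For a solid shaft τ = 16T/(πd³), so d³ = 16T/(π τ_allow) = 16×1.0600×10^7/(π×122.4) = 440900 mm³.
d = (440900)^(1/3) = 76.11 mm.

d = 76.1 mm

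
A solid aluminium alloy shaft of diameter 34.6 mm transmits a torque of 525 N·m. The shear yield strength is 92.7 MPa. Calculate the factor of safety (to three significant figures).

τ = 16T/(πd³) = 16×525000/(π×34.6³) = 64.55 MPa.
n = τ_limit/τ = 92.7/64.55 = 1.436.

n = 1.44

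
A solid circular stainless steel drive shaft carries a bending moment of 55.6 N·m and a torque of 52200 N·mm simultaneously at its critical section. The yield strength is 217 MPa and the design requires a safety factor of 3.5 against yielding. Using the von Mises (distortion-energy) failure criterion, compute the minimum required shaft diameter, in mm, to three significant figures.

σ_allow = σ_y/n = 217/3.5 = 62.00 MPa.
For a solid shaft σ_b = 32M/(πd³) and τ = 16T/(πd³), so the von Mises stress is σ' = (16/πd³)·√(4M²+3T²).
√(4M²+3T²) = √(4×(55600)² + 3×(52200)²) = 143300 N·mm.
d³ = 16×143300/(π×62.00) = 11770 mm³.
d = 22.75 mm.

d = 22.7 mm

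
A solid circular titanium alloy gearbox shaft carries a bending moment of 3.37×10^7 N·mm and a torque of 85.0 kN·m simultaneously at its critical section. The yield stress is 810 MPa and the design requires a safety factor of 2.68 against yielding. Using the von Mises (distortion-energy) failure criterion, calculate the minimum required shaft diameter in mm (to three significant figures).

d = 140 mm

σ_allow = σ_y/n = 810/2.68 = 302.2 MPa.
For a solid shaft σ_b = 32M/(πd³) and τ = 16T/(πd³), so the von Mises stress is σ' = (16/πd³)·√(4M²+3T²).
√(4M²+3T²) = √(4×(3.370×10^7)² + 3×(8.500×10^7)²) = 1.619×10^8 N·mm.
d³ = 16×1.619×10^8/(π×302.2) = 2.728×10^6 mm³.
d = 139.7 mm.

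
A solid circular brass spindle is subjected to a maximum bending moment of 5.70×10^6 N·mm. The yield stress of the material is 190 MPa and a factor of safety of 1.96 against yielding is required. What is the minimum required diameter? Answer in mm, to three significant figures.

σ_allow = 190/1.96 = 96.94 MPa.
For a solid circular section σ = 32M/(πd³), so d³ = 32M/(π σ_allow) = 32×5700000/(π×96.94) = 598900 mm³.
d = 84.29 mm.

d = 84.3 mm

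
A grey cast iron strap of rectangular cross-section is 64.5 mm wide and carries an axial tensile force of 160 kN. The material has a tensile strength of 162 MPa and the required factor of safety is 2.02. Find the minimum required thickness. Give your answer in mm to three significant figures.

σ_allow = 162/2.02 = 80.20 MPa.
Required area A = F/σ_allow = 160000/80.20 = 1995 mm².
t = A/w = 1995/64.5 = 30.93 mm.

t = 30.9 mm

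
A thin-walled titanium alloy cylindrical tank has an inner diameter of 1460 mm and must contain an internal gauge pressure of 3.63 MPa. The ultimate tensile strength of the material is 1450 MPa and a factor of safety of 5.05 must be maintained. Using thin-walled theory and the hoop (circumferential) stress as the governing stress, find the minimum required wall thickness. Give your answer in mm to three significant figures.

t = 9.23 mm

σ_allow = 1450/5.05 = 287.1 MPa.
Hoop stress σ_h = pD/(2t), so t = pD/(2σ_allow) = 3.63×1460/(2×287.1) = 9.229 mm.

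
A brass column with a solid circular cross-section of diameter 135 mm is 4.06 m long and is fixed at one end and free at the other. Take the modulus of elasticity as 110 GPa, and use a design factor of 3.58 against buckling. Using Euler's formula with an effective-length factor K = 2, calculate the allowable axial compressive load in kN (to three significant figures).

I = πd⁴/64 = π×135⁴/64 = 1.630×10^7 mm⁴.
Effective length L_e = KL = 2×4.06 m = 8120 mm.
Euler critical load P_cr = π²EI/L_e² = π²×110000×1.630×10^7/8120² = 268500 N.
P_allow = P_cr/n = 268500/3.58 = 74990 N.

P_allow = 75.0 kN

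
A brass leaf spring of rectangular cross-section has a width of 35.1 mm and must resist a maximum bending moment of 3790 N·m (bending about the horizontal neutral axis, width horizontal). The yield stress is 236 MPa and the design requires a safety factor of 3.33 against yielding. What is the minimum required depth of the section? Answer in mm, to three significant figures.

σ_allow = 236/3.33 = 70.87 MPa.
For a rectangular section σ = 6M/(bh²), so h² = 6M/(b σ_allow) = 6×3790000/(35.1×70.87) = 9141 mm².
h = 95.61 mm.

h = 95.6 mm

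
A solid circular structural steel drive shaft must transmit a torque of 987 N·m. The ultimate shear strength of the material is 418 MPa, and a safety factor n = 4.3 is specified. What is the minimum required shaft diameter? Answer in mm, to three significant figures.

d = 37.3 mm

Allowable shear stress τ_allow = 418/4.3 = 97.21 MPa.
For a solid shaft τ = 16T/(πd³), so d³ = 16T/(π τ_allow) = 16×987000/(π×97.21) = 51710 mm³.
d = (51710)^(1/3) = 37.26 mm.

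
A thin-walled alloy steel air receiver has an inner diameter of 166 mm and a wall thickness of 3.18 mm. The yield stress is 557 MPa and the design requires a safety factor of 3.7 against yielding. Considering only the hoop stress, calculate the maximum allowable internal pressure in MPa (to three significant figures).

σ_allow = 557/3.7 = 150.5 MPa.
σ_h = pD/(2t) → p_allow = 2σ_allow t/D = 2×150.5×3.18/166 = 5.768 MPa.

p_allow = 5.77 MPa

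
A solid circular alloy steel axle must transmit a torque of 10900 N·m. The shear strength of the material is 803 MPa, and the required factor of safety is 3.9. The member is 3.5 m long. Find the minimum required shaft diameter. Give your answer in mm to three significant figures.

d = 64.6 mm

Allowable shear stress τ_allow = 803/3.9 = 205.9 MPa.
For a solid shaft τ = 16T/(πd³), so d³ = 16T/(π τ_allow) = 16×1.0900×10^7/(π×205.9) = 269600 mm³.
d = (269600)^(1/3) = 64.60 mm.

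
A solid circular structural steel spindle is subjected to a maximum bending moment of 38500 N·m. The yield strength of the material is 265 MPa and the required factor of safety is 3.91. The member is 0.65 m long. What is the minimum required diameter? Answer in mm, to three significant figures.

d = 180 mm

σ_allow = 265/3.91 = 67.77 MPa.
For a solid circular section σ = 32M/(πd³), so d³ = 32M/(π σ_allow) = 32×3.8500×10^7/(π×67.77) = 5.786×10^6 mm³.
d = 179.5 mm.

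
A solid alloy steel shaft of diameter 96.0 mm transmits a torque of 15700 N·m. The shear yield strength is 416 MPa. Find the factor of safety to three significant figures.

n = 4.60

τ = 16T/(πd³) = 16×1.5700×10^7/(π×96.0³) = 90.38 MPa.
n = τ_limit/τ = 416/90.38 = 4.603.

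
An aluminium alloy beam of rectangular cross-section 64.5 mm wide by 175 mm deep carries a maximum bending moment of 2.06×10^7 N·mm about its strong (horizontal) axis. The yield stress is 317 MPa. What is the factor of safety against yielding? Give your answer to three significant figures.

n = 5.07

Section modulus S = bh²/6 = 64.5×175²/6 = 329200 mm³.
σ = M/S = 2.0600×10^7/329200 = 62.57 MPa.
n = 317/62.57 = 5.066.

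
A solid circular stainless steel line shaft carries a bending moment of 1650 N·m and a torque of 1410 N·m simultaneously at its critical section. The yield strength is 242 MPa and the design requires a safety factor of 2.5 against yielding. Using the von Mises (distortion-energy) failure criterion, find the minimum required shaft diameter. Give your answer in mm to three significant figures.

d = 60.0 mm

σ_allow = σ_y/n = 242/2.5 = 96.80 MPa.
For a solid shaft σ_b = 32M/(πd³) and τ = 16T/(πd³), so the von Mises stress is σ' = (16/πd³)·√(4M²+3T²).
√(4M²+3T²) = √(4×(1.650×10^6)² + 3×(1.410×10^6)²) = 4.105×10^6 N·mm.
d³ = 16×4.105×10^6/(π×96.80) = 216000 mm³.
d = 60.00 mm.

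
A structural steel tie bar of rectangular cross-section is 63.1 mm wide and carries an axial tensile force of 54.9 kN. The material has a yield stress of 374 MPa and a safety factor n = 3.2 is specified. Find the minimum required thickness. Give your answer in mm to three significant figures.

σ_allow = 374/3.2 = 116.9 MPa.
Required area A = F/σ_allow = 54900/116.9 = 469.7 mm².
t = A/w = 469.7/63.1 = 7.444 mm.

t = 7.44 mm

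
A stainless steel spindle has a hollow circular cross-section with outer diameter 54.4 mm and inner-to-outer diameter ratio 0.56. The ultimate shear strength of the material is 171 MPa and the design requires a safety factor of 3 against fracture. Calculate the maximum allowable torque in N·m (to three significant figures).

T_allow = 1620 N·m

τ_allow = 171/3 = 57.00 MPa.
For a hollow shaft T_allow = τ_allow·πd_o³(1−k⁴)/16 with 1−k⁴ = 0.9017, so πd_o³(1−k⁴)/16 = 28500 mm³.
T_allow = 57.00×28500 = 1.625×10^6 N·mm = 1625 N·m.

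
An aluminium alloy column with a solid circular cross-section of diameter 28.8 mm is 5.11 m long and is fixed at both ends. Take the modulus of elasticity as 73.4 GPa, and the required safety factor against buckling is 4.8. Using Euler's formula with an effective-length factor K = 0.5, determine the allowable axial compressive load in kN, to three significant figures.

I = πd⁴/64 = π×28.8⁴/64 = 33770 mm⁴.
Effective length L_e = KL = 0.5×5.11 m = 2555 mm.
Euler critical load P_cr = π²EI/L_e² = π²×73400×33770/2555² = 3748 N.
P_allow = P_cr/n = 3748/4.8 = 780.8 N.

P_allow = 0.781 kN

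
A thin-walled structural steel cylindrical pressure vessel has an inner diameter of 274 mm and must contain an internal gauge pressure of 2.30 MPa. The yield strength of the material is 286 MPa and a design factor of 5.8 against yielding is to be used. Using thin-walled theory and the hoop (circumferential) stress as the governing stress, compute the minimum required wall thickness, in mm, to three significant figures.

t = 6.39 mm

σ_allow = 286/5.8 = 49.31 MPa.
Hoop stress σ_h = pD/(2t), so t = pD/(2σ_allow) = 2.30×274/(2×49.31) = 6.390 mm.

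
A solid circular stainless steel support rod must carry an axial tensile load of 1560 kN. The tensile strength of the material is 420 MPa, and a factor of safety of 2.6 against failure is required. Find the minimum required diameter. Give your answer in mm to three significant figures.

Allowable stress σ_allow = 420/2.6 = 161.5 MPa.
Required area A = F/σ_allow = 1560000/161.5 = 9657 mm².
A = πd²/4 → d = √(4A/π) = 110.9 mm.

d = 111 mm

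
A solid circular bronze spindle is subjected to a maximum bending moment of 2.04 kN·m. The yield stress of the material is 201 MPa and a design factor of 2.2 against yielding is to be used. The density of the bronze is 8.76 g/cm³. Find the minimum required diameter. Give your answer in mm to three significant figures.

d = 61.0 mm

σ_allow = 201/2.2 = 91.36 MPa.
For a solid circular section σ = 32M/(πd³), so d³ = 32M/(π σ_allow) = 32×2040000/(π×91.36) = 227400 mm³.
d = 61.04 mm.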